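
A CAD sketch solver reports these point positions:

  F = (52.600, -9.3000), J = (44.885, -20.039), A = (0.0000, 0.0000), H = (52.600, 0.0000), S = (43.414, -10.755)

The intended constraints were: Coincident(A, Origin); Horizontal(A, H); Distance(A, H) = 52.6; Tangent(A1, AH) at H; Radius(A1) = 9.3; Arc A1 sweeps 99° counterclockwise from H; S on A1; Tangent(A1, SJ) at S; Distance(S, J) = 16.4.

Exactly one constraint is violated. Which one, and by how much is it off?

Distance(S, J) = 16.4 — off by 7.00.

A = (0.00, 0.00) ✓; A.y = 0.00, H.y = 0.00 ✓; |AH| = 52.60 ✓; ∠(FH, HA) = 90.00° ✓; |FH| = 9.300 ✓; bearing(F→S) − bearing(F→H) = 99.00° ✓; |FS| = 9.301 ✓; ∠(FS, SJ) = 90.00° ✓; |SJ| = 9.400 ✗.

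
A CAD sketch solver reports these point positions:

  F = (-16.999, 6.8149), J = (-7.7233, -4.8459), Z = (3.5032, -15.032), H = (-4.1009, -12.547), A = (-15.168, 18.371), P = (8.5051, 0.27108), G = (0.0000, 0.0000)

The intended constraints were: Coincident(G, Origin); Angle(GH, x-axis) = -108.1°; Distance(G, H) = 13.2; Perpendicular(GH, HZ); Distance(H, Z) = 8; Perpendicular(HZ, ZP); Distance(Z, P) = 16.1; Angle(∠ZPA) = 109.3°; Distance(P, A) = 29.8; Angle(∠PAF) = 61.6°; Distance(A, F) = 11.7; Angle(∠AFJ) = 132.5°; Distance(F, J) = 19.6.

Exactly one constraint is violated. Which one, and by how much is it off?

Distance(F, J) = 19.6 — off by 4.70.

G = (0.00, 0.00) ✓; GH at -108.1° ✓; |GH| = 13.20 ✓; ∠(GH, HZ) = 90.00° ✓; |HZ| = 8.000 ✓; ∠(HZ, ZP) = 90.00° ✓; |ZP| = 16.10 ✓; ∠ZPA = 109.3° ✓; |PA| = 29.80 ✓; ∠PAF = 61.60° ✓; |AF| = 11.70 ✓; ∠AFJ = 132.5° ✓; |FJ| = 14.90 ✗.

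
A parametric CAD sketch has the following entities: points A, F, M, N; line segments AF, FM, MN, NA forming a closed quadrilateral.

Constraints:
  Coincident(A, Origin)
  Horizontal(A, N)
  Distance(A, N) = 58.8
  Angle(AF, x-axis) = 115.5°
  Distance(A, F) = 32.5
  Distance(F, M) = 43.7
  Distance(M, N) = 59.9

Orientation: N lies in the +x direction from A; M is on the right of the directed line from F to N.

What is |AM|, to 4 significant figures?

12.03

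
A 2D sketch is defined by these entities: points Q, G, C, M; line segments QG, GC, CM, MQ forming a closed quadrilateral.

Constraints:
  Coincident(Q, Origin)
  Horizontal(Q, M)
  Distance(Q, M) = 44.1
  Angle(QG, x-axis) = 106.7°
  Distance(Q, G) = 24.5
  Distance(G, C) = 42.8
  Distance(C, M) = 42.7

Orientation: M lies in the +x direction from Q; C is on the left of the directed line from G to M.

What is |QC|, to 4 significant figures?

51.99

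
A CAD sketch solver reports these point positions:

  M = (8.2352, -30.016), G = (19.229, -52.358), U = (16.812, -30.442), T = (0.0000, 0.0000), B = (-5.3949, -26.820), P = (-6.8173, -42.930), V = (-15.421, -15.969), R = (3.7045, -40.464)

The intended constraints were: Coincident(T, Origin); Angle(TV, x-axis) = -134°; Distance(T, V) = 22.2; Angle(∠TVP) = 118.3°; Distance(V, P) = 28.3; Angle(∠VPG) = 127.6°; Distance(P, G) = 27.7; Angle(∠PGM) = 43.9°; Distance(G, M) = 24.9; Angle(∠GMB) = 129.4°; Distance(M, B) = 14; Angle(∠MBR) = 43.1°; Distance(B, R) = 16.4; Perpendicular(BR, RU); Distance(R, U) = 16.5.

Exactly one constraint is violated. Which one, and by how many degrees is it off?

Perpendicular(BR, RU) — off by 3.70°.

T = (0.00, 0.00) ✓; TV at -134.0° ✓; |TV| = 22.20 ✓; ∠TVP = 118.3° ✓; |VP| = 28.30 ✓; ∠VPG = 127.6° ✓; |PG| = 27.70 ✓; ∠PGM = 43.90° ✓; |GM| = 24.90 ✓; ∠GMB = 129.4° ✓; |MB| = 14.00 ✓; ∠MBR = 43.10° ✓; |BR| = 16.40 ✓; ∠(BR, RU) = 93.70° ✗; |RU| = 16.50 ✓.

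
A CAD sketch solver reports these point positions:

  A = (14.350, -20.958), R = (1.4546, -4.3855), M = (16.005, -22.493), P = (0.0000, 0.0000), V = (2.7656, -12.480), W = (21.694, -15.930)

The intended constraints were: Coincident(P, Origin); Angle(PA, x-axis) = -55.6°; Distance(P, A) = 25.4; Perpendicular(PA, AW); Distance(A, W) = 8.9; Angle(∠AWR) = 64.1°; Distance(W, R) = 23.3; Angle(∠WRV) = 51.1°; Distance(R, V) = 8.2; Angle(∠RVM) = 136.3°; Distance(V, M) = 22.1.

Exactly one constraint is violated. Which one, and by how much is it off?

Distance(V, M) = 22.1 — off by 5.50.

P = (0.00, 0.00) ✓; PA at -55.60° ✓; |PA| = 25.40 ✓; ∠(PA, AW) = 90.00° ✓; |AW| = 8.900 ✓; ∠AWR = 64.10° ✓; |WR| = 23.30 ✓; ∠WRV = 51.10° ✓; |RV| = 8.200 ✓; ∠RVM = 136.3° ✓; |VM| = 16.60 ✗.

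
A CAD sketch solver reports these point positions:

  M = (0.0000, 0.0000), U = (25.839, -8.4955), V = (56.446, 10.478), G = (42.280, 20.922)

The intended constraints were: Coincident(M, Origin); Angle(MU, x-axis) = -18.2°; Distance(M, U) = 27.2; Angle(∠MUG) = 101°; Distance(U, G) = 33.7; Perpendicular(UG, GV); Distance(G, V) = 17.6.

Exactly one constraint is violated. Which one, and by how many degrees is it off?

Perpendicular(UG, GV) — off by 7.20°.

M = (0.00, 0.00) ✓; MU at -18.20° ✓; |MU| = 27.20 ✓; ∠MUG = 101.0° ✓; |UG| = 33.70 ✓; ∠(UG, GV) = 97.20° ✗; |GV| = 17.60 ✓.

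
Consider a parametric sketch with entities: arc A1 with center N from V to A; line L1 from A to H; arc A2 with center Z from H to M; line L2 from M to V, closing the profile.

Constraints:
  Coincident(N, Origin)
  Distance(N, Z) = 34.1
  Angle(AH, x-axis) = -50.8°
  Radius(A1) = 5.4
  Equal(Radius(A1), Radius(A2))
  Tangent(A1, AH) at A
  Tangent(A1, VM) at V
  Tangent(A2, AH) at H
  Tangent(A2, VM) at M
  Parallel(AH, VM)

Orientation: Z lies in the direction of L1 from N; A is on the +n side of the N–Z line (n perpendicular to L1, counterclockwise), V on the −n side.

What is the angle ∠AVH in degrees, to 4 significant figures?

72.43°

The slot axis is L1's direction at -50.8°, so u = (cos -50.8°, sin -50.8°) = (0.6320, -0.7749) and n = (−sin -50.8°, cos -50.8°) = (0.7749, 0.6320). N is at the origin and Z lies 34.1 along u from N, so Z = 34.1·u = (21.55, -26.43). Tangency of A1 to both parallel lines with radius 5.4 puts A and V at N ± 5.4·n: A = (4.185, 3.413), V = (-4.185, -3.413). Equal radii place H and M the same way about Z: H = Z + 5.4·n = (25.74, -23.01), M = Z − 5.4·n = (17.37, -29.84). Then cos ∠AVH = VA·VH / (|VA||VH|), giving 72.43°.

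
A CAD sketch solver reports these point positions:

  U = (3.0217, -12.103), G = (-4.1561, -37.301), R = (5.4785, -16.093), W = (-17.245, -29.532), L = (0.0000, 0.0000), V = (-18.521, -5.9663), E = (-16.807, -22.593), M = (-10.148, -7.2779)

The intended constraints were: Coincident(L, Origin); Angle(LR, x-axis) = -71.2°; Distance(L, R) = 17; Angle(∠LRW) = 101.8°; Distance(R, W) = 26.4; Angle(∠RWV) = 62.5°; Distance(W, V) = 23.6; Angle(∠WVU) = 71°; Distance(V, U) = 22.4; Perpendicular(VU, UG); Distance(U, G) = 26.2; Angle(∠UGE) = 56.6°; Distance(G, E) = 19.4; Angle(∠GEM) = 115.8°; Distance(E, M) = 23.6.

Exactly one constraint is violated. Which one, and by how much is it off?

Distance(E, M) = 23.6 — off by 6.90.

L = (0.00, 0.00) ✓; LR at -71.20° ✓; |LR| = 17.00 ✓; ∠LRW = 101.8° ✓; |RW| = 26.40 ✓; ∠RWV = 62.50° ✓; |WV| = 23.60 ✓; ∠WVU = 71.00° ✓; |VU| = 22.40 ✓; ∠(VU, UG) = 90.00° ✓; |UG| = 26.20 ✓; ∠UGE = 56.60° ✓; |GE| = 19.40 ✓; ∠GEM = 115.8° ✓; |EM| = 16.70 ✗.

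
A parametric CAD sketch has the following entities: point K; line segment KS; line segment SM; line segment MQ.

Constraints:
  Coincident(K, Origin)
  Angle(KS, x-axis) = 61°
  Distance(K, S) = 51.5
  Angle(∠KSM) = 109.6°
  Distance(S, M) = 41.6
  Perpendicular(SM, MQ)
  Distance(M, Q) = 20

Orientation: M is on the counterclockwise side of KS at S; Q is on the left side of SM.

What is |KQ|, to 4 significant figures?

65.42

∠KSM = 109.6°, so SM runs at 61.0° + (180° − 109.6°) = 131.4° from the x-axis; with |SM| = 41.6, M = S + 41.6·(cos 131.4°, sin 131.4°) = (-2.543, 76.25). SM ⟂ MQ; with |MQ| = 20.0 on the left of SM, Q = M + 20.0·(-0.7501, -0.6613) = (-17.55, 63.02). Then |KQ| = |Q − K| = 65.42.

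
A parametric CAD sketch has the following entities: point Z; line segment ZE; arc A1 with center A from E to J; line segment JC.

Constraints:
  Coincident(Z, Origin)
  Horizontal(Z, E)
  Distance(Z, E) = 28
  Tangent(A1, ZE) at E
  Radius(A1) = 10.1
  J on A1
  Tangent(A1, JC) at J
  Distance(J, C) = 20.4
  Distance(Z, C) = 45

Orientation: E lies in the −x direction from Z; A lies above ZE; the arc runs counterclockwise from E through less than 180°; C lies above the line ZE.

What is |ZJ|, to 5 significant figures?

25.125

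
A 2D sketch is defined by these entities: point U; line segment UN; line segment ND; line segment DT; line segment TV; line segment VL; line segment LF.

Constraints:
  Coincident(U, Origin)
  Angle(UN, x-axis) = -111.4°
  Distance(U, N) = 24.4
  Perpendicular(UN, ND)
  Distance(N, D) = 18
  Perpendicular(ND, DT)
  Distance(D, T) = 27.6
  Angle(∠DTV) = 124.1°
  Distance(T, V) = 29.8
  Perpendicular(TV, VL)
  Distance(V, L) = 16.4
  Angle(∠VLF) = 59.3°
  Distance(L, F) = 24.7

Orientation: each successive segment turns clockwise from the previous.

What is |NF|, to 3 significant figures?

30.6

TV is perpendicular to VL, so VL runs at -77.3°; with |VL| = 16.4, L = (17.1, 0.0998). ∠VLF = 59.3° gives LF at 162° from the x-axis; with |LF| = 24.7, F = (-6.41, 7.73). Then |NF| = |F − N| = 30.6.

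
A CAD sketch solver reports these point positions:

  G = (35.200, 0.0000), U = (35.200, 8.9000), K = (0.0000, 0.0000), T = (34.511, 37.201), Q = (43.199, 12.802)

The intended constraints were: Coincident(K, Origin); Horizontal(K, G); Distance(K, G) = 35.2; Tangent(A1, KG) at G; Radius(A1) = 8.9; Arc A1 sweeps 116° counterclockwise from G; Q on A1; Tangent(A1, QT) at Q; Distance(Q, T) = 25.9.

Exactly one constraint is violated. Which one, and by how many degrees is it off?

Tangent(A1, QT) at Q — off by 6.40°.

K = (0.00, 0.00) ✓; K.y = 0.00, G.y = 0.00 ✓; |KG| = 35.20 ✓; ∠(UG, GK) = 90.00° ✓; |UG| = 8.900 ✓; bearing(U→Q) − bearing(U→G) = 116.0° ✓; |UQ| = 8.900 ✓; ∠(UQ, QT) = 96.40° ✗; |QT| = 25.90 ✓.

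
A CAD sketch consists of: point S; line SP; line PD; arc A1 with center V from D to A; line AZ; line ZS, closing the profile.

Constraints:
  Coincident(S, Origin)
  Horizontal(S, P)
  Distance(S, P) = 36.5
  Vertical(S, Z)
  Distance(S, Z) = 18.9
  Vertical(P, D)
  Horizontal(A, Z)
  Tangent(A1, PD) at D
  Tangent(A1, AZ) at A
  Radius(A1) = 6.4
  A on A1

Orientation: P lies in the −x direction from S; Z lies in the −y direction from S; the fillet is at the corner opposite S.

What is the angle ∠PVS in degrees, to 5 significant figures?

94.560°

S is at the origin; SP is horizontal with |SP| = 36.5 and P on the −x side, so P = (-36.500, 0.0000). S and Z share the same x with |SZ| = 18.9 and Z on the −y side, so Z = (0.0000, -18.900). The virtual corner opposite S is at (-36.500, -18.900). Since A1 is tangent to PD there, VD ⟂ PD and tangency of A1 to AZ means the radius VA is perpendicular to AZ, with radius 6.4, so the center V sits 6.4 in from both sides at V = (-30.100, -12.500). Then cos ∠PVS = VP·VS / (|VP||VS|), giving 94.560°.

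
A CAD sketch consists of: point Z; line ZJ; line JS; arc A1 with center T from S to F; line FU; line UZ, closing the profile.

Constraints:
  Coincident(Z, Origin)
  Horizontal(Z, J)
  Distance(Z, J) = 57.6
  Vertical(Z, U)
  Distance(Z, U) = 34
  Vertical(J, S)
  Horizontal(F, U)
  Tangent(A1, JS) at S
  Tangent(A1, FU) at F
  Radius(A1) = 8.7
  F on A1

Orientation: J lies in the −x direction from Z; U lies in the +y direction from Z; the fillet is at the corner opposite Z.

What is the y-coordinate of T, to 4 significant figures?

25.30

Z is at the origin; ZJ is horizontal with |ZJ| = 57.6 and J on the −x side, so J = (-57.60, 0.000). Z and U share the same x with |ZU| = 34.0 and U on the +y side, so U = (0.000, 34.00). The virtual corner opposite Z is at (-57.60, 34.00). Tangency of A1 to JS means the radius TS is perpendicular to JS and since A1 is tangent to FU there, TF ⟂ FU, with radius 8.7, so the center T sits 8.7 in from both sides at T = (-48.90, 25.30). So T.y = 25.30.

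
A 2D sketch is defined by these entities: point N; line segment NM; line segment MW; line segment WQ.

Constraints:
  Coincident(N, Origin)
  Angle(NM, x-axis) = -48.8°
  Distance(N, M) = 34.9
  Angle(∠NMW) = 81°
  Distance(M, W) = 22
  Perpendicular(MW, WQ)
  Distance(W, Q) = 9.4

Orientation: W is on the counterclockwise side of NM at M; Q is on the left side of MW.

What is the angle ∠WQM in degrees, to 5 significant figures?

66.864°

∠NMW = 81.0°, so MW runs at -48.8° + (180° − 81.0°) = 50.200° from the x-axis; with |MW| = 22.0, W = M + 22.0·(cos 50.200°, sin 50.200°) = (37.071, -9.3570). MW ⟂ WQ; with |WQ| = 9.4 on the left of MW, Q = W + 9.4·(-0.76828, 0.64011) = (29.849, -3.3400). Then cos ∠WQM = QW·QM / (|QW||QM|), giving 66.864°.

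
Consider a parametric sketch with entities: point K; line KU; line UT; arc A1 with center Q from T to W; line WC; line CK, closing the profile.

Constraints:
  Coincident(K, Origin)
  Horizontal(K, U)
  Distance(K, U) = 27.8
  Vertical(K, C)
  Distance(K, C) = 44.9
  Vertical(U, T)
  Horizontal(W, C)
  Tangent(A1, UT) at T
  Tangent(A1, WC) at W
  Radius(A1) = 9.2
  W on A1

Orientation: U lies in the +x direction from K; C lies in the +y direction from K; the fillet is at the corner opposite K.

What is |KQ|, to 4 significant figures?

40.25

K and C share the same x with |KC| = 44.9 and C on the +y side, so C = (0.000, 44.90). The virtual corner opposite K is at (27.80, 44.90). Tangency of A1 to UT means the radius QT is perpendicular to UT and since A1 is tangent to WC there, QW ⟂ WC, with radius 9.2, so the center Q sits 9.2 in from both sides at Q = (18.60, 35.70). Then |KQ| = |Q − K| = 40.25.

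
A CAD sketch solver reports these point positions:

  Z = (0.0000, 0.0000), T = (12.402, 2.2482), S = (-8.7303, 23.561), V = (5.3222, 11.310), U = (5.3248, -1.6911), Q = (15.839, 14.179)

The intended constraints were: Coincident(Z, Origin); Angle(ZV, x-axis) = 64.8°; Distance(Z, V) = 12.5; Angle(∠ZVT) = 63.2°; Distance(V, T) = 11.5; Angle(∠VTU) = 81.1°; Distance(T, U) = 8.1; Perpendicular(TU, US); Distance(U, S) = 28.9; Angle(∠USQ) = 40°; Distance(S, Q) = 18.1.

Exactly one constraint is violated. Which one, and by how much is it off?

Distance(S, Q) = 18.1 — off by 8.20.

Z = (0.00, 0.00) ✓; ZV at 64.80° ✓; |ZV| = 12.50 ✓; ∠ZVT = 63.20° ✓; |VT| = 11.50 ✓; ∠VTU = 81.10° ✓; |TU| = 8.100 ✓; ∠(TU, US) = 90.00° ✓; |US| = 28.90 ✓; ∠USQ = 40.00° ✓; |SQ| = 26.30 ✗.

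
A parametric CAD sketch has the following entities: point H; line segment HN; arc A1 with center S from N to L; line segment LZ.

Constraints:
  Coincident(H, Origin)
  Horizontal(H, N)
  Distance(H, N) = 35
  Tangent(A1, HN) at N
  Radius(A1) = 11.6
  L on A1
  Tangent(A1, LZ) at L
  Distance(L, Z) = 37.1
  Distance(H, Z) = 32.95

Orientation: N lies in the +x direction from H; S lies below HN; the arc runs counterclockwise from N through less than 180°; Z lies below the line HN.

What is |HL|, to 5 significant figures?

26.387

Checks: |SL| = 11.60 ✓; ∠(SL, LZ) = 90.00° ✓; |LZ| = 37.10 ✓; |HZ| = 32.95 ✓.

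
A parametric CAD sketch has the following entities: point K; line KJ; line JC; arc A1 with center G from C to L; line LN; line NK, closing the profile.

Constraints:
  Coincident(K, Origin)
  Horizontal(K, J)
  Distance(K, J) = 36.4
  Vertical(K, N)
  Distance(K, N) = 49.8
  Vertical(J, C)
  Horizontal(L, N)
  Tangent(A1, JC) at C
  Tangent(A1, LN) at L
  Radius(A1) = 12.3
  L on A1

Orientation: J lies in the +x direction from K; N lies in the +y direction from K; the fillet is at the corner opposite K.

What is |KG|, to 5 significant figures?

44.576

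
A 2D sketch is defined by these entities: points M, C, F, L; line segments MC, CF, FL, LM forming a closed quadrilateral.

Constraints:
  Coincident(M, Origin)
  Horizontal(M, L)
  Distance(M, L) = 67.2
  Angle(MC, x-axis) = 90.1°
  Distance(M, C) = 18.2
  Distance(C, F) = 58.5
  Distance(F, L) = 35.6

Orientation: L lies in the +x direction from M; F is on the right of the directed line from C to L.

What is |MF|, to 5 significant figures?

47.146

M is at the origin; ML is horizontal with |ML| = 67.2 and L in +x, so L = (67.2, 0). MC runs at 90.1° with |MC| = 18.2, so C = (-0.031765, 18.200). F is determined by |CF| = 58.5 and |FL| = 35.6 together: it lies at the intersection of circle(C, 58.5) and circle(L, 35.6). With |CL| = 69.652, the foot of the radical line on CL is 50.295 from C and the perpendicular offset is √(58.5² − 50.295²) = 29.878. Taking the right-of-CL solution: F = (40.709, -23.782).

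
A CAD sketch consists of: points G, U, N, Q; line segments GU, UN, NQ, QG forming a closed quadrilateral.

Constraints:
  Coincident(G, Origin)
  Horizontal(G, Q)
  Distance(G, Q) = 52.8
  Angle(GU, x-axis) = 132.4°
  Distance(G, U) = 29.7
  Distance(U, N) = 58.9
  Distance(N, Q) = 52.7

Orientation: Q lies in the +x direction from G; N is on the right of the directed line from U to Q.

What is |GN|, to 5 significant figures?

30.668

G is at the origin; G and Q share the same y with |GQ| = 52.8 and Q in +x, so Q = (52.8, 0). GU runs at 132.4° with |GU| = 29.7, so U = (-20.027, 21.932). N is determined by |UN| = 58.9 and |NQ| = 52.7 together: it lies at the intersection of circle(U, 58.9) and circle(Q, 52.7). With |UQ| = 76.058, the foot of the radical line on UQ is 42.577 from U and the perpendicular offset is √(58.9² − 42.577²) = 40.699. Taking the right-of-UQ solution: N = (9.0061, -29.315).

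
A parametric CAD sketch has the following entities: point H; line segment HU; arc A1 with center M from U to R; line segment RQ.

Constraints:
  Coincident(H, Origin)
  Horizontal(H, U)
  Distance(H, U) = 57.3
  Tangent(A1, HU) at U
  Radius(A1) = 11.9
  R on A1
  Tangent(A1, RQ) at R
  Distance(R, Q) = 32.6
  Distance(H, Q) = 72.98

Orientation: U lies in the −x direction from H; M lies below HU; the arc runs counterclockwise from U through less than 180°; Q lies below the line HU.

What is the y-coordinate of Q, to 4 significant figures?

-46.59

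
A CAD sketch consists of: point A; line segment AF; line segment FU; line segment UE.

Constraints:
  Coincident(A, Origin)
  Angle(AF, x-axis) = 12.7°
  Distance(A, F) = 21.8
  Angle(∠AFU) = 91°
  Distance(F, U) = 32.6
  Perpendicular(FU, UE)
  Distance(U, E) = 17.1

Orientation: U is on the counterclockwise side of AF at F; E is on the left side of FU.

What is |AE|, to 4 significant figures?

33.31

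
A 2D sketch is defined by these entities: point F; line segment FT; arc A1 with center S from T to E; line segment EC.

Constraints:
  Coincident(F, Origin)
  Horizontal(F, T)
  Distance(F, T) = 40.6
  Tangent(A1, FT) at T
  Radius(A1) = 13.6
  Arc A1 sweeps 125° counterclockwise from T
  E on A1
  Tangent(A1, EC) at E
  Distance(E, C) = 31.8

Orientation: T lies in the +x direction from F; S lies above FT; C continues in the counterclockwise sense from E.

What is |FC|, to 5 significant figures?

58.084

F is at the origin; FT is horizontal with |FT| = 40.6 and T on the +x side, so T = (40.600, 0.0000). Tangency of A1 to FT means the radius ST is perpendicular to FT, so S = T + (0, 13.6) = (40.600, 13.600). On A1, T sits at bearing -90° from S; a 125° counterclockwise sweep puts E at bearing 35°, so E = S + 13.6·(cos 35°, sin 35°) = (51.740, 21.401). A1 meets EC tangentially, so SE is at right angles to EC, so EC runs along (−sin 35°, cos 35°); with |EC| = 31.8, C = (33.501, 47.450). Then |FC| = |C − F| = 58.084.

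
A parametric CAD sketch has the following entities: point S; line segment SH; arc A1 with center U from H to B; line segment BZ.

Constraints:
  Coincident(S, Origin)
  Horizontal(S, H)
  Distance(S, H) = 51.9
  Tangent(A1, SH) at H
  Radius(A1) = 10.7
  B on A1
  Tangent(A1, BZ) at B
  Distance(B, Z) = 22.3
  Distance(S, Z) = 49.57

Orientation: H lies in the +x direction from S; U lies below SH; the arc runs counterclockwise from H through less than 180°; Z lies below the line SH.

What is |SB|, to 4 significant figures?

42.33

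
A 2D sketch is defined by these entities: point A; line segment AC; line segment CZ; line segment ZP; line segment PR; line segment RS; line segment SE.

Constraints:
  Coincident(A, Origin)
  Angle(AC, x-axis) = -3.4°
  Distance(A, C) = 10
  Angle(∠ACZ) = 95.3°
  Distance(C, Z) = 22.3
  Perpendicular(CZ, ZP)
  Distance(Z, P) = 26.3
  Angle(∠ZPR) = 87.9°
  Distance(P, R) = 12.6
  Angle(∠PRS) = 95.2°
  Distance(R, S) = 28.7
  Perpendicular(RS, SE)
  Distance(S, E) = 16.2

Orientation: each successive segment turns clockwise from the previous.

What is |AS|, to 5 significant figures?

15.675

A is at the origin; AC runs at -3.4° with length 10.0, so C = (9.9824, -0.59306). ∠ACZ = 95.3° gives CZ at -88.100° from the x-axis; with |CZ| = 22.3, Z = (10.722, -22.881). CZ is perpendicular to ZP, so ZP runs at -178.10°; with |ZP| = 26.3, P = (-15.564, -23.753). ∠ZPR = 87.9° gives PR at 89.800° from the x-axis; with |PR| = 12.6, R = (-15.520, -11.153). ∠PRS = 95.2° gives RS at 5.0000° from the x-axis; with |RS| = 28.7, S = (13.071, -8.6515). Then |AS| = |S − A| = 15.675.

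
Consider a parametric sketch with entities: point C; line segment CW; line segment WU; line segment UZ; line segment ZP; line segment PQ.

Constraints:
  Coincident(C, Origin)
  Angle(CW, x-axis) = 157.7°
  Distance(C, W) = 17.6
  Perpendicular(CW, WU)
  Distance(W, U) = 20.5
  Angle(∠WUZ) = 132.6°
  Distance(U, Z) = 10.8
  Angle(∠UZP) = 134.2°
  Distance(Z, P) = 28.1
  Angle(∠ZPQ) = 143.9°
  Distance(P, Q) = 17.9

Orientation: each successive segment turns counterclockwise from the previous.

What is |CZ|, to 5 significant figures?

29.437

C is at the origin; CW runs at 157.7° with length 17.6, so W = (-16.284, 6.6784). CW is perpendicular to WU, so WU runs at -112.30°; with |WU| = 20.5, U = (-24.063, -12.288). ∠WUZ = 132.6° gives UZ at -64.900° from the x-axis; with |UZ| = 10.8, Z = (-19.481, -22.069). Then |CZ| = |Z − C| = 29.437.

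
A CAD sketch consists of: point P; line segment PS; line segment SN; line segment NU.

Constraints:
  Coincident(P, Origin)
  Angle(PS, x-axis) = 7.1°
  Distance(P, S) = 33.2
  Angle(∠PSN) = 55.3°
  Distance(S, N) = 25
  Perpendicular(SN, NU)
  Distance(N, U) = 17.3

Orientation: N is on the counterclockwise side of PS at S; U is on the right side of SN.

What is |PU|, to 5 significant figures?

45.010

P is at the origin; PS runs at 7.1° with length 33.2, so S = 33.2·(cos 7.1°, sin 7.1°) = (32.945, 4.1036). ∠PSN = 55.3°, so SN runs at 7.1° + (180° − 55.3°) = 131.80° from the x-axis; with |SN| = 25.0, N = S + 25.0·(cos 131.80°, sin 131.80°) = (16.282, 22.740). SN is perpendicular to NU; with |NU| = 17.3 on the right of SN, U = N + 17.3·(0.74548, 0.66653) = (29.179, 34.271). Then |PU| = |U − P| = 45.010.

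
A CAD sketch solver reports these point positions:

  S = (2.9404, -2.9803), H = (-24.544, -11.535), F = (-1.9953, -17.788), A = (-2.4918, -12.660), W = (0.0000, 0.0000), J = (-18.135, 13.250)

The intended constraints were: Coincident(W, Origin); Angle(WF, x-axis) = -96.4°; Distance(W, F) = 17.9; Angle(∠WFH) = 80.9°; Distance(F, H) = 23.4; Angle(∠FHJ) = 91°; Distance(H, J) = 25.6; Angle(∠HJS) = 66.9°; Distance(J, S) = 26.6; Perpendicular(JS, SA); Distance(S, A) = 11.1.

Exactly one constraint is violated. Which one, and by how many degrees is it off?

Perpendicular(JS, SA) — off by 8.30°.

W = (0.00, 0.00) ✓; WF at -96.40° ✓; |WF| = 17.90 ✓; ∠WFH = 80.90° ✓; |FH| = 23.40 ✓; ∠FHJ = 91.00° ✓; |HJ| = 25.60 ✓; ∠HJS = 66.90° ✓; |JS| = 26.60 ✓; ∠(JS, SA) = 81.70° ✗; |SA| = 11.10 ✓.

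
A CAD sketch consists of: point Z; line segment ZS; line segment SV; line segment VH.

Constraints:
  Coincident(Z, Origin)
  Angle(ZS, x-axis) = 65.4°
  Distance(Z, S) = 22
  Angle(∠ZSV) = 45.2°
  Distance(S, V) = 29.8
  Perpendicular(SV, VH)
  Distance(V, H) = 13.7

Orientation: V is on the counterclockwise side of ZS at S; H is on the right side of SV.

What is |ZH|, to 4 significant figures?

32.61

∠ZSV = 45.2°, so SV runs at 65.4° + (180° − 45.2°) = 200.2° from the x-axis; with |SV| = 29.8, V = S + 29.8·(cos 200.2°, sin 200.2°) = (-18.81, 9.713). SV is perpendicular to VH; with |VH| = 13.7 on the right of SV, H = V + 13.7·(-0.3453, 0.9385) = (-23.54, 22.57). Then |ZH| = |H − Z| = 32.61.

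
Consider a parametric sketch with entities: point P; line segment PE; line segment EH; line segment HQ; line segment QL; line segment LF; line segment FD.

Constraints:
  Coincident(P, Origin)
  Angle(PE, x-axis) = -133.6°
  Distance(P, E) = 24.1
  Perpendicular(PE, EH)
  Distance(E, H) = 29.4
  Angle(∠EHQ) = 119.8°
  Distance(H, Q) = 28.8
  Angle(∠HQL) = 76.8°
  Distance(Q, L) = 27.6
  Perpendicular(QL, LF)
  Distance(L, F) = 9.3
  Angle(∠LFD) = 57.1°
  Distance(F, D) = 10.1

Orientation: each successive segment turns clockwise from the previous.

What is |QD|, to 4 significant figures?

19.50

P is at the origin; PE runs at -133.6° with length 24.1, so E = (-16.62, -17.45). The perpendicularity gives EH at right angles to PE, so EH runs at 136.4°; with |EH| = 29.4, H = (-37.91, 2.822). ∠EHQ = 119.8° gives HQ at 76.20° from the x-axis; with |HQ| = 28.8, Q = (-31.04, 30.79). ∠HQL = 76.8° gives QL at -27.00° from the x-axis; with |QL| = 27.6, L = (-6.449, 18.26). The perpendicularity gives LF at right angles to QL, so LF runs at -117.0°; with |LF| = 9.3, F = (-10.67, 9.974). ∠LFD = 57.1° gives FD at 120.1° from the x-axis; with |FD| = 10.1, D = (-15.74, 18.71). Then |QD| = |D − Q| = 19.50.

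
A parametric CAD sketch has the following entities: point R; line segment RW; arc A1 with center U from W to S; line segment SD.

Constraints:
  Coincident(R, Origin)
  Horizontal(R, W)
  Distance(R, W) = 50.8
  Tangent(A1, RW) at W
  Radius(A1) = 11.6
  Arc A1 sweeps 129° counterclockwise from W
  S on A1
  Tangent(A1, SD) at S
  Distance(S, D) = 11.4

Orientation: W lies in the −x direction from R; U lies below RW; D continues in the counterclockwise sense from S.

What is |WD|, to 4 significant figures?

27.82

R is at the origin; R and W share the same y with |RW| = 50.8 and W on the −x side, so W = (-50.80, 0.000). Since A1 is tangent to RW there, UW ⟂ RW, so U = W + (0, -11.6) = (-50.80, -11.60). On A1, W sits at bearing 90° from U; a 129° counterclockwise sweep puts S at bearing 219°, so S = U + 11.6·(cos 219°, sin 219°) = (-59.81, -18.90). A1 meets SD tangentially, so US is at right angles to SD, so SD runs along (−sin 219°, cos 219°); with |SD| = 11.4, D = (-52.64, -27.76). Then |WD| = |D − W| = 27.82.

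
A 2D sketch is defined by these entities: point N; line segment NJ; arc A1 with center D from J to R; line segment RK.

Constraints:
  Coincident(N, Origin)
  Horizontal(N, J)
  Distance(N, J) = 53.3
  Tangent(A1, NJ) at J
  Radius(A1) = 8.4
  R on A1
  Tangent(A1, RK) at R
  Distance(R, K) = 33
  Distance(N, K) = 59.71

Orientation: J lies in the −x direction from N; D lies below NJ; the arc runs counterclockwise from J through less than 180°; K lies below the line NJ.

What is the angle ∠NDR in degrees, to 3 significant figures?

158°

N is at the origin; NJ is horizontal with |NJ| = 53.3 and J on the −x side, so J = (-53.3, 0.00). A1 meets NJ tangentially, so DJ is at right angles to NJ, so D = J + (0, -8.4) = (-53.3, -8.40). Since DR ⟂ RK (tangency), |DK| = √(8.4² + 33.0²) = 34.1 regardless of where R sits on A1. So K lies on both circle(N, 59.71) and circle(D, 34.1); the below-NJ intersection is K = (-43.4, -41.0). R is the foot of the tangent from K: R = (-60.5, -12.7).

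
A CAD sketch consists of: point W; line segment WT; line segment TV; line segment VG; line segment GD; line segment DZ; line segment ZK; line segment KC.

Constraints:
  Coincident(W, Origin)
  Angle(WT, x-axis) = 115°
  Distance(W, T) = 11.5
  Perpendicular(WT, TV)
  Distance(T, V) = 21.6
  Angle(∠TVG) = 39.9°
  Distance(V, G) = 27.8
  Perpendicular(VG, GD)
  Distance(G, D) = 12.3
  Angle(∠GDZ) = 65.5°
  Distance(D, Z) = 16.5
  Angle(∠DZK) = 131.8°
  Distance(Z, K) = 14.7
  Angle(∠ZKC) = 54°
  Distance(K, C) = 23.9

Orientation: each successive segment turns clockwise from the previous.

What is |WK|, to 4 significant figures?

20.65

∠GDZ = 65.5° gives DZ at 40.40° from the x-axis; with |DZ| = 16.5, Z = (4.350, 10.29). ∠DZK = 131.8° gives ZK at -7.800° from the x-axis; with |ZK| = 14.7, K = (18.91, 8.293). Then |WK| = |K − W| = 20.65.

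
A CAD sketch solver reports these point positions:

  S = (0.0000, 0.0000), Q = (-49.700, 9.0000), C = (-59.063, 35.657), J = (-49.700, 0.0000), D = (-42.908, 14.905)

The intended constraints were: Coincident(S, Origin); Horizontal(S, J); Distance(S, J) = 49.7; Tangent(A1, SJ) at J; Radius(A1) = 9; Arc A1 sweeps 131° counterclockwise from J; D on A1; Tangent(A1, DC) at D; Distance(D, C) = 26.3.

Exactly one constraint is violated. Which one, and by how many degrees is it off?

Tangent(A1, DC) at D — off by 3.10°.

S = (0.00, 0.00) ✓; S.y = 0.00, J.y = 0.00 ✓; |SJ| = 49.70 ✓; ∠(QJ, JS) = 90.00° ✓; |QJ| = 9.000 ✓; bearing(Q→D) − bearing(Q→J) = 131.0° ✓; |QD| = 9.000 ✓; ∠(QD, DC) = 93.10° ✗; |DC| = 26.30 ✓.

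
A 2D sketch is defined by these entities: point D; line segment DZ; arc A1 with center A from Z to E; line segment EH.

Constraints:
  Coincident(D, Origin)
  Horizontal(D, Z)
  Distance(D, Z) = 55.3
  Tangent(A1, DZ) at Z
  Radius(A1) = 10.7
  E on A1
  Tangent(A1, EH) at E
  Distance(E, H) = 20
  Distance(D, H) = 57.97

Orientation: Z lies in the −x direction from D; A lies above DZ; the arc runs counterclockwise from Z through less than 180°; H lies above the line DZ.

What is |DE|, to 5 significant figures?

46.479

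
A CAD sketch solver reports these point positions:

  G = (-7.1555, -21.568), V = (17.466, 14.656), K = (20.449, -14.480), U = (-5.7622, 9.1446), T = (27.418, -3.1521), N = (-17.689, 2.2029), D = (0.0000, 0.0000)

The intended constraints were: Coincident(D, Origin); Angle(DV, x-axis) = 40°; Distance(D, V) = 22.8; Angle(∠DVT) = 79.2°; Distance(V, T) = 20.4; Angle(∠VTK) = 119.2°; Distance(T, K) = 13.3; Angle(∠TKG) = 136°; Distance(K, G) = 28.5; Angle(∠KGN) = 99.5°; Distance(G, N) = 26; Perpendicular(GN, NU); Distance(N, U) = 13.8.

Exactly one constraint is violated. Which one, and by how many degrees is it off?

Perpendicular(GN, NU) — off by 6.30°.

D = (0.00, 0.00) ✓; DV at 40.00° ✓; |DV| = 22.80 ✓; ∠DVT = 79.20° ✓; |VT| = 20.40 ✓; ∠VTK = 119.2° ✓; |TK| = 13.30 ✓; ∠TKG = 136.0° ✓; |KG| = 28.50 ✓; ∠KGN = 99.50° ✓; |GN| = 26.00 ✓; ∠(GN, NU) = 83.70° ✗; |NU| = 13.80 ✓.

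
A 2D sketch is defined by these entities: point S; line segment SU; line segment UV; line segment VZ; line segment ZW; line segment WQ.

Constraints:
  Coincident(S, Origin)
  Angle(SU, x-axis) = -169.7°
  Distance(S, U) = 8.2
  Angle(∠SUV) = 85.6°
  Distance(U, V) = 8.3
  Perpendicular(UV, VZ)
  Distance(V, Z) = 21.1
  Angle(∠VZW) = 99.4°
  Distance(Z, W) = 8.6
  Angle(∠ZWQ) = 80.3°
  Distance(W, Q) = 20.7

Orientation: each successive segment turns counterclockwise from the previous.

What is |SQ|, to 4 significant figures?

6.410

S is at the origin; SU runs at -169.7° with length 8.2, so U = (-8.068, -1.466). ∠SUV = 85.6° gives UV at -75.30° from the x-axis; with |UV| = 8.3, V = (-5.962, -9.495). UV is perpendicular to VZ, so VZ runs at 14.70°; with |VZ| = 21.1, Z = (14.45, -4.140). ∠VZW = 99.4° gives ZW at 95.30° from the x-axis; with |ZW| = 8.6, W = (13.65, 4.423). ∠ZWQ = 80.3° gives WQ at -165.0° from the x-axis; with |WQ| = 20.7, Q = (-6.341, -0.9345). Then |SQ| = |Q − S| = 6.410.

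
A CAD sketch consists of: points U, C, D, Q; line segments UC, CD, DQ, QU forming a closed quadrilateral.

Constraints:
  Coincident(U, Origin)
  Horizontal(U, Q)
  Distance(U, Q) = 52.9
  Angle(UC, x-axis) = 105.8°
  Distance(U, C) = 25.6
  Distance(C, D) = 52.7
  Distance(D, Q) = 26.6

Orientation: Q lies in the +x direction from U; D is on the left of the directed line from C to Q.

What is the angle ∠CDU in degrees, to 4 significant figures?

28.19°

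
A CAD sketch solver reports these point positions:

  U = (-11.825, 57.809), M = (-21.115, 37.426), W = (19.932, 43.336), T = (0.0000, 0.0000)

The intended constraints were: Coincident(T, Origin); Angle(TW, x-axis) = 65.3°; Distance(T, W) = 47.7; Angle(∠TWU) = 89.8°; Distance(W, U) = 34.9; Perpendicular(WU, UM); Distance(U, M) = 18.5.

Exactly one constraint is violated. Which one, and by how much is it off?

Distance(U, M) = 18.5 — off by 3.90.

T = (0.00, 0.00) ✓; TW at 65.30° ✓; |TW| = 47.70 ✓; ∠TWU = 89.80° ✓; |WU| = 34.90 ✓; ∠(WU, UM) = 90.00° ✓; |UM| = 22.40 ✗.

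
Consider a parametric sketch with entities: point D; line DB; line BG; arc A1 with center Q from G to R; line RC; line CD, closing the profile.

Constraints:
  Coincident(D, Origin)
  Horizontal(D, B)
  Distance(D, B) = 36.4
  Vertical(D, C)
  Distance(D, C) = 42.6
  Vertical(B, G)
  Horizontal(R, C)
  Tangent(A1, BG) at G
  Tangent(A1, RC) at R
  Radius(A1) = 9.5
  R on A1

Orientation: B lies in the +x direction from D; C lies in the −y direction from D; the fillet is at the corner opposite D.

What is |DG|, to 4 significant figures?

49.20

The virtual corner opposite D is at (36.40, -42.60). Tangency of A1 to BG means the radius QG is perpendicular to BG and the tangent condition forces QR to be normal to RC, with radius 9.5, so the center Q sits 9.5 in from both sides at Q = (26.90, -33.10). That places the tangent points at G = (36.40, -33.10) on BG and R = (26.90, -42.60) on RC. Then |DG| = |G − D| = 49.20.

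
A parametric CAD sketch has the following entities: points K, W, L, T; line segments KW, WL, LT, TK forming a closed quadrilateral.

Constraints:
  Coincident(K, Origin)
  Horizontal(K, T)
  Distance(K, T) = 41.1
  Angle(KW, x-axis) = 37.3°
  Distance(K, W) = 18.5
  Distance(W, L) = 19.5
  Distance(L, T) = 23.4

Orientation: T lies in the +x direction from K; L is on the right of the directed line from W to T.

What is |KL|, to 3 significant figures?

20.6

K is at the origin; KT is horizontal with |KT| = 41.1 and T in +x, so T = (41.1, 0). KW runs at 37.3° with |KW| = 18.5, so W = (14.7, 11.2). L is determined by |WL| = 19.5 and |LT| = 23.4 together: it lies at the intersection of circle(W, 19.5) and circle(T, 23.4). With |WT| = 28.7, the foot of the radical line on WT is 11.4 from W and the perpendicular offset is √(19.5² − 11.4²) = 15.8. Taking the right-of-WT solution: L = (19.0, -7.80).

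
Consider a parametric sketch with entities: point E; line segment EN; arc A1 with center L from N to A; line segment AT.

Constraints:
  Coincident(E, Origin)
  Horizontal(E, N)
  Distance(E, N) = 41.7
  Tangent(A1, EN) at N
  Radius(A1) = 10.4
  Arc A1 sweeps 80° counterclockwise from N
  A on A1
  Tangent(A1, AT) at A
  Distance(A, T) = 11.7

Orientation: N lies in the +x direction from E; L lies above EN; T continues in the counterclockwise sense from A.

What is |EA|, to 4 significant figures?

52.65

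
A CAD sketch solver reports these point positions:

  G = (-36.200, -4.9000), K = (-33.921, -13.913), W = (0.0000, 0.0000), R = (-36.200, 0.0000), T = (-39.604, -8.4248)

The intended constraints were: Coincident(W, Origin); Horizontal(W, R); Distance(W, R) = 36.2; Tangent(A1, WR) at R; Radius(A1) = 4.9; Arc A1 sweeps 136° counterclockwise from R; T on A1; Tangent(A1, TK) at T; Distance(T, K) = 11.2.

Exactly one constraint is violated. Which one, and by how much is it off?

Distance(T, K) = 11.2 — off by 3.30.

W = (0.00, 0.00) ✓; W.y = 0.00, R.y = 0.00 ✓; |WR| = 36.20 ✓; ∠(GR, RW) = 90.00° ✓; |GR| = 4.900 ✓; bearing(G→T) − bearing(G→R) = 136.0° ✓; |GT| = 4.900 ✓; ∠(GT, TK) = 90.00° ✓; |TK| = 7.900 ✗.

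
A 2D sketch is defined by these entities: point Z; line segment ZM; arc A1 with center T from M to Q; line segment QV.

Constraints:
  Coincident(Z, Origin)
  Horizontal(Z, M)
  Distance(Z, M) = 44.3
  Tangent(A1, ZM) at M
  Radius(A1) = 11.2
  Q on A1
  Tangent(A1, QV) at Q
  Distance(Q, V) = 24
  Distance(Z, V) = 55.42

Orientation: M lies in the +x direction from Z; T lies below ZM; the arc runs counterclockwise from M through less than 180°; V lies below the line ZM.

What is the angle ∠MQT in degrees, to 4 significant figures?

36.24°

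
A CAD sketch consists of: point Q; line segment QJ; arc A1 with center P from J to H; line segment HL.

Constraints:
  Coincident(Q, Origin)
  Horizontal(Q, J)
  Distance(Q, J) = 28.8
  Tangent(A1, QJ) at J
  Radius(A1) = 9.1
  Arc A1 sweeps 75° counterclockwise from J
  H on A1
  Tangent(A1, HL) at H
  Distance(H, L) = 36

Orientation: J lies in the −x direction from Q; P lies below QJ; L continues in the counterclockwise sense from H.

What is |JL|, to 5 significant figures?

45.295

Q is at the origin; Q and J share the same y with |QJ| = 28.8 and J on the −x side, so J = (-28.800, 0.0000). The tangent condition forces PJ to be normal to QJ, so P = J + (0, -9.1) = (-28.800, -9.1000). On A1, J sits at bearing 90° from P; a 75° counterclockwise sweep puts H at bearing 165°, so H = P + 9.1·(cos 165°, sin 165°) = (-37.590, -6.7447). The tangent condition forces PH to be normal to HL, so HL runs along (−sin 165°, cos 165°); with |HL| = 36.0, L = (-46.907, -41.518). Then |JL| = |L − J| = 45.295.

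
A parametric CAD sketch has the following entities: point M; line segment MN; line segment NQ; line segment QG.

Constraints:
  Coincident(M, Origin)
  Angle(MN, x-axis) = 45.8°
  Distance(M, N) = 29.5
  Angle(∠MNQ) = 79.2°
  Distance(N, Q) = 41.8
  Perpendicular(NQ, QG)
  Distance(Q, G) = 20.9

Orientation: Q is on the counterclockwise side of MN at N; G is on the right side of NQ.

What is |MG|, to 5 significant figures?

61.672

M is at the origin; MN runs at 45.8° with length 29.5, so N = 29.5·(cos 45.8°, sin 45.8°) = (20.566, 21.149). ∠MNQ = 79.2°, so NQ runs at 45.8° + (180° − 79.2°) = 146.60° from the x-axis; with |NQ| = 41.8, Q = N + 41.8·(cos 146.60°, sin 146.60°) = (-14.330, 44.159). The perpendicularity gives QG at right angles to NQ; with |QG| = 20.9 on the right of NQ, G = Q + 20.9·(0.55048, 0.83485) = (-2.8252, 61.607). Then |MG| = |G − M| = 61.672.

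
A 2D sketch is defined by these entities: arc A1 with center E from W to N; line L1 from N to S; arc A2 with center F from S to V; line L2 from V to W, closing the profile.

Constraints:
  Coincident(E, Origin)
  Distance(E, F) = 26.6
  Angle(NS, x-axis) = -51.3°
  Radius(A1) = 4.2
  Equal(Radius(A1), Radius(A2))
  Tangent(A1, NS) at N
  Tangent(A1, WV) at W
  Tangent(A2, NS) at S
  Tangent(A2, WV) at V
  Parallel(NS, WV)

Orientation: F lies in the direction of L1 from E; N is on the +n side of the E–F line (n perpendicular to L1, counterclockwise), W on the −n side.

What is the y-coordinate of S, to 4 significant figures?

-18.13

The slot axis is L1's direction at -51.3°, so u = (cos -51.3°, sin -51.3°) = (0.6252, -0.7804) and n = (−sin -51.3°, cos -51.3°) = (0.7804, 0.6252). E is at the origin and F lies 26.6 along u from E, so F = 26.6·u = (16.63, -20.76). Tangency of A1 to both parallel lines with radius 4.2 puts N and W at E ± 4.2·n: N = (3.278, 2.626), W = (-3.278, -2.626). Equal radii place S and V the same way about F: S = F + 4.2·n = (19.91, -18.13), V = F − 4.2·n = (13.35, -23.39). So S.y = -18.13.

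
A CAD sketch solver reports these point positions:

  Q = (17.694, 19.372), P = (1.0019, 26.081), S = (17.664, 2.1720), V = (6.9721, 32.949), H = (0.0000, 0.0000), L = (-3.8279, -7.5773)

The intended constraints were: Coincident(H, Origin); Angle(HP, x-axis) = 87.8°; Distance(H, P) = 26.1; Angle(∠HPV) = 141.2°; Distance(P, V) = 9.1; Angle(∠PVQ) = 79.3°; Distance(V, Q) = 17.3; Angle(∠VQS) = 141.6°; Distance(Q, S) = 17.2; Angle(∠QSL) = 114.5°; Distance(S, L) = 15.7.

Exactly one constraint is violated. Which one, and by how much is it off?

Distance(S, L) = 15.7 — off by 7.90.

H = (0.00, 0.00) ✓; HP at 87.80° ✓; |HP| = 26.10 ✓; ∠HPV = 141.2° ✓; |PV| = 9.100 ✓; ∠PVQ = 79.30° ✓; |VQ| = 17.30 ✓; ∠VQS = 141.6° ✓; |QS| = 17.20 ✓; ∠QSL = 114.5° ✓; |SL| = 23.60 ✗.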